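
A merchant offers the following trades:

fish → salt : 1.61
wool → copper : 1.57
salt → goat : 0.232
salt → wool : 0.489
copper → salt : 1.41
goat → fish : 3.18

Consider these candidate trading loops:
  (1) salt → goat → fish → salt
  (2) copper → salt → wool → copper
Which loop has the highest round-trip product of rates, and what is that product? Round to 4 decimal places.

1.1878

(1) 0.232 × 3.18 × 1.61 = 1.18779
(2) 1.41 × 0.489 × 1.57 = 1.08250
Highest is cycle (1) at 1.1878 (>1, arbitrage).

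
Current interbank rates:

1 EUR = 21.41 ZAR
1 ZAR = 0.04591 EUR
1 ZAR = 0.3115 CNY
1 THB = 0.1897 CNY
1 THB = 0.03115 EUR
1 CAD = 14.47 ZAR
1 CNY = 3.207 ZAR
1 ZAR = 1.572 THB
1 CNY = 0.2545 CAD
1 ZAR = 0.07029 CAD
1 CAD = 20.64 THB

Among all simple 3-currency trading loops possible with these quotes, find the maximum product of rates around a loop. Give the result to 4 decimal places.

1.1471

CNY→CAD→ZAR→CNY: 0.2545 × 14.47 × 0.3115 = 1.14713
EUR→ZAR→THB→EUR: 21.41 × 1.572 × 0.03115 = 1.04840
CNY→CAD→THB→CNY: 0.2545 × 20.64 × 0.1897 = 0.99647
CNY→ZAR→THB→CNY: 3.207 × 1.572 × 0.1897 = 0.95635
Maximum is CNY→CAD→ZAR→CNY at 1.1471; arbitrage exists.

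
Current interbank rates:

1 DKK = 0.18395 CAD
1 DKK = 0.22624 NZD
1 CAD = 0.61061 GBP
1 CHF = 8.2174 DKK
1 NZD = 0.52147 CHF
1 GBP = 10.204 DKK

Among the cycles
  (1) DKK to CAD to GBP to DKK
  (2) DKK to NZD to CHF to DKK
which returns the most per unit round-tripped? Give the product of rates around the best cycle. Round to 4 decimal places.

(1) 0.18395 × 0.61061 × 10.204 = 1.14613
(2) 0.22624 × 0.52147 × 8.2174 = 0.96947
Highest is cycle (1) at 1.1461 (>1, arbitrage).

1.1461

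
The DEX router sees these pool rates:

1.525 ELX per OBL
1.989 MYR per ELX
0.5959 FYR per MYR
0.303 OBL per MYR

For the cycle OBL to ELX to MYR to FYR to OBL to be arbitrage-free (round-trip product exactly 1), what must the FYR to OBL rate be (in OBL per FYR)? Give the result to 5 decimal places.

Known legs of the cycle: 1.525 × 1.989 × 0.5959 = 1.8074987775
For no arbitrage the full-cycle product must be 1, so the missing rate is 1 / 1.8074987775 ≈ 0.5532507.

0.55325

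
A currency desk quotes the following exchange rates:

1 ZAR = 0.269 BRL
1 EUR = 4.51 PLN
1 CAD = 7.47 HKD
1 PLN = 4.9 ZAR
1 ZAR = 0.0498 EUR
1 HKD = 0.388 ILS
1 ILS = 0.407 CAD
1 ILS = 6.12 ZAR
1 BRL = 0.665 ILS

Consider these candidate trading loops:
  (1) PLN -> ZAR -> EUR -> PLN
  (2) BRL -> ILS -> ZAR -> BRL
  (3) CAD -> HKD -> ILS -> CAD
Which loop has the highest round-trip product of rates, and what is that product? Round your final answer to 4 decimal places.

1.1796

(1) 4.9 × 0.0498 × 4.51 = 1.10053
(2) 0.665 × 6.12 × 0.269 = 1.09478
(3) 7.47 × 0.388 × 0.407 = 1.17963
Highest is cycle (3) at 1.1796 (>1, arbitrage).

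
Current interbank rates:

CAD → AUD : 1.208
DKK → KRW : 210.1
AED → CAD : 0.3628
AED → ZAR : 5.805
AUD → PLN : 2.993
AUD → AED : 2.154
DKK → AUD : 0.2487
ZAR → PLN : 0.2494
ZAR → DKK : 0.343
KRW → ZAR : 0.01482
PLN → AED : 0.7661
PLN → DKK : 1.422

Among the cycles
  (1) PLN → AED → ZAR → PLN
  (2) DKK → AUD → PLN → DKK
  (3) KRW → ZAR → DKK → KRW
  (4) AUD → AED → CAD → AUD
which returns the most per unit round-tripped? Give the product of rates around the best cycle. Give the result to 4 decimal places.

1.1091

(1) 0.7661 × 5.805 × 0.2494 = 1.10913
(2) 0.2487 × 2.993 × 1.422 = 1.05848
(3) 0.01482 × 0.343 × 210.1 = 1.06799
(4) 2.154 × 0.3628 × 1.208 = 0.94402
Highest is cycle (1) at 1.1091 (>1, arbitrage).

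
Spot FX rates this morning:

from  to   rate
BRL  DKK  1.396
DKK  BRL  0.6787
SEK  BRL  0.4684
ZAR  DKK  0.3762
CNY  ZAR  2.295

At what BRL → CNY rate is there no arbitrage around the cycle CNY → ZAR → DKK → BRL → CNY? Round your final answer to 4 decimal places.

Known legs of the cycle: 2.295 × 0.3762 × 0.6787 = 0.5859753273
For no arbitrage the full-cycle product must be 1, so the missing rate is 1 / 0.5859753273 ≈ 1.706556.

1.7066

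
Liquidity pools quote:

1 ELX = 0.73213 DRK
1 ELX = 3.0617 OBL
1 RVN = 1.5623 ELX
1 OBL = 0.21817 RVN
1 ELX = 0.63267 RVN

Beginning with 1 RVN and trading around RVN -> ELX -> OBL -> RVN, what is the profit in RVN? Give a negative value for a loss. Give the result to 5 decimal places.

0.04357

1 RVN × 1.5623 = 1.5623 ELX
1.5623 ELX × 3.0617 = 4.78329391 OBL
4.78329391 OBL × 0.21817 = 1.0435712323447 RVN
Net change: 1.0435712323447 − 1 = 0.0435712323447 RVN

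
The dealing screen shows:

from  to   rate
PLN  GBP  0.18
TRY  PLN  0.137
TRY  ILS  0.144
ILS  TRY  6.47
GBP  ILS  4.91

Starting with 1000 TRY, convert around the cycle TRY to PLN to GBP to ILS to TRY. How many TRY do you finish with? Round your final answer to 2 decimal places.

1000 TRY × 0.137 = 137 PLN
137 PLN × 0.18 = 24.66 GBP
24.66 GBP × 4.91 = 121.0806 ILS
121.0806 ILS × 6.47 = 783.391482 TRY

783.39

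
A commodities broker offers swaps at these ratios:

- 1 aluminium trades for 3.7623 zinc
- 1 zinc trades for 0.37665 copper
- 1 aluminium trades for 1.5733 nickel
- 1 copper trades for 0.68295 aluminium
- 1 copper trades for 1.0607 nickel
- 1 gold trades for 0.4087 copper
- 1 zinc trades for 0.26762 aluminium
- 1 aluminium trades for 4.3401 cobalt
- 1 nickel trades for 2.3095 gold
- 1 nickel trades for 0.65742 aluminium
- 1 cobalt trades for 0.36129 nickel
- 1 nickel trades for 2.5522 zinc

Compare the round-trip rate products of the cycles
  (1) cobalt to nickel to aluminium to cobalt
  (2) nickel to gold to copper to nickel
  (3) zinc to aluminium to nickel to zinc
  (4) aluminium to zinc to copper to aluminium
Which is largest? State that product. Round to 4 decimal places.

(1) 0.36129 × 0.65742 × 4.3401 = 1.03086
(2) 2.3095 × 0.4087 × 1.0607 = 1.00119
(3) 0.26762 × 1.5733 × 2.5522 = 1.07459
(4) 3.7623 × 0.37665 × 0.68295 = 0.96779
Highest is cycle (3) at 1.0746 (>1, arbitrage).

1.0746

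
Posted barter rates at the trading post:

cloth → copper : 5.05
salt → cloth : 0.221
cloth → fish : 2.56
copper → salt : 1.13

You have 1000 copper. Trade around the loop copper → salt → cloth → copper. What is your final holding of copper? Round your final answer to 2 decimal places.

1000 copper × 1.13 = 1130 salt
1130 salt × 0.221 = 249.73 cloth
249.73 cloth × 5.05 = 1261.1365 copper

1261.14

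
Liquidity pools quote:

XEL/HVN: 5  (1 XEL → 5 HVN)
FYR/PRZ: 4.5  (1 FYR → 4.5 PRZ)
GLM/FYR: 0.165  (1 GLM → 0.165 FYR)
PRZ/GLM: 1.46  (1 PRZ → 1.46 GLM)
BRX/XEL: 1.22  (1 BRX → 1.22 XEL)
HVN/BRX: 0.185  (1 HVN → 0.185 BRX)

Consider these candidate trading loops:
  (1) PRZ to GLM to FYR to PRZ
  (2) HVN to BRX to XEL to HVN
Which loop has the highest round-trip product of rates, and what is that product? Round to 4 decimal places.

(1) 1.46 × 0.165 × 4.5 = 1.08405
(2) 0.185 × 1.22 × 5 = 1.12850
Highest is cycle (2) at 1.1285 (>1, arbitrage).

1.1285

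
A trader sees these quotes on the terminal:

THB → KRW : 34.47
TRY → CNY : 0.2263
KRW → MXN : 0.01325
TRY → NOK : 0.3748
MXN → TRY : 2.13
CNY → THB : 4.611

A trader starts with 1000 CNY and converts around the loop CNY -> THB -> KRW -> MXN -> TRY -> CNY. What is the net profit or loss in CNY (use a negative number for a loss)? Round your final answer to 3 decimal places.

15.118

1000 CNY × 4.611 = 4611 THB
4611 THB × 34.47 = 158941.17 KRW
158941.17 KRW × 0.01325 = 2105.9705025 MXN
2105.9705025 MXN × 2.13 = 4485.717170325 TRY
4485.717170325 TRY × 0.2263 = 1015.1177956445475 CNY
Net change: 1015.1177956445475 − 1000 = 15.1177956445475 CNY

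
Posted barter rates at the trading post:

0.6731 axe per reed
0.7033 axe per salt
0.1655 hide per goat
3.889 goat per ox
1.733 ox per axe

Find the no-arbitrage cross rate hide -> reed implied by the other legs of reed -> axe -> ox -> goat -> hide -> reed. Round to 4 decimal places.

Known legs of the cycle: 0.6731 × 1.733 × 3.889 × 0.1655 = 0.75078241950785
For no arbitrage the full-cycle product must be 1, so the missing rate is 1 / 0.75078241950785 ≈ 1.331944.

1.3319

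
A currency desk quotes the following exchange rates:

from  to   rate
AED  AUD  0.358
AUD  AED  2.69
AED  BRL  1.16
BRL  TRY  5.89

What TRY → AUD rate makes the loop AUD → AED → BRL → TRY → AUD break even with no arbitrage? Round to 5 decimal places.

0.05441

Known legs of the cycle: 2.69 × 1.16 × 5.89 = 18.379156
For no arbitrage the full-cycle product must be 1, so the missing rate is 1 / 18.379156 ≈ 0.0544095.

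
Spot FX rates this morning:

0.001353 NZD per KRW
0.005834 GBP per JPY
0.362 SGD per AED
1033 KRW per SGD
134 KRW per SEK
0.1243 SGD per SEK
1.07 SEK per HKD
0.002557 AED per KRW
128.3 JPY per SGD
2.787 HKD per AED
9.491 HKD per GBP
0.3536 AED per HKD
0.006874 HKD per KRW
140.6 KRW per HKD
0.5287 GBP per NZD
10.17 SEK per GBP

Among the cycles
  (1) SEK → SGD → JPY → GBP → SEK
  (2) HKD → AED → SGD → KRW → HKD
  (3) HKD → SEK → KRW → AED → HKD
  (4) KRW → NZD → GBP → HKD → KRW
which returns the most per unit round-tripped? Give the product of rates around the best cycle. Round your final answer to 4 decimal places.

1.0218

(1) 0.1243 × 128.3 × 0.005834 × 10.17 = 0.94620
(2) 0.3536 × 0.362 × 1033 × 0.006874 = 0.90893
(3) 1.07 × 134 × 0.002557 × 2.787 = 1.02178
(4) 0.001353 × 0.5287 × 9.491 × 140.6 = 0.95456
Highest is cycle (3) at 1.0218 (>1, arbitrage).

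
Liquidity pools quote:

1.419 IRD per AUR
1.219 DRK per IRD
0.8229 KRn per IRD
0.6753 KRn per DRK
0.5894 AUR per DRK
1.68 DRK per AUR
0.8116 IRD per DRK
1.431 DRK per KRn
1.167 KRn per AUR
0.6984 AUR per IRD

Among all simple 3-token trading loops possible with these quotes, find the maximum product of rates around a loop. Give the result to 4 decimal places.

1.0195

DRK→AUR→IRD→DRK: 0.5894 × 1.419 × 1.219 = 1.01952
KRn→DRK→AUR→KRn: 1.431 × 0.5894 × 1.167 = 0.98428
KRn→DRK→IRD→KRn: 1.431 × 0.8116 × 0.8229 = 0.95572
DRK→IRD→AUR→DRK: 0.8116 × 0.6984 × 1.68 = 0.95226
Maximum is DRK→AUR→IRD→DRK at 1.0195; arbitrage exists.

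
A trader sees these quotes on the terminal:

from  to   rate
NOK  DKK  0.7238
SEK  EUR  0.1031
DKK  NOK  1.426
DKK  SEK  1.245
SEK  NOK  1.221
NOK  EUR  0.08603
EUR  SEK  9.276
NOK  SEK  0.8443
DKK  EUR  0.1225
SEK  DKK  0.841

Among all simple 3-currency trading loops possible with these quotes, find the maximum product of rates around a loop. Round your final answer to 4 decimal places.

1.1003

SEK→NOK→DKK→SEK: 1.221 × 0.7238 × 1.245 = 1.10028
SEK→DKK→NOK→SEK: 0.841 × 1.426 × 0.8443 = 1.01254
EUR→SEK→NOK→EUR: 9.276 × 1.221 × 0.08603 = 0.97438
EUR→SEK→DKK→EUR: 9.276 × 0.841 × 0.1225 = 0.95564
Maximum is SEK→NOK→DKK→SEK at 1.1003; arbitrage exists.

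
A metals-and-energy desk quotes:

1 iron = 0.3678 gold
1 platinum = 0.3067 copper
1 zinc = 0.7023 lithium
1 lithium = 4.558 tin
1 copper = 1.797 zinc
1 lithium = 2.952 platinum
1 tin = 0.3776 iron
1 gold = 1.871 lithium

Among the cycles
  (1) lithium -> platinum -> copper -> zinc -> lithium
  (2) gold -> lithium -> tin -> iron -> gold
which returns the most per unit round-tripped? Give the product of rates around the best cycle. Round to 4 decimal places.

1.1844

(1) 2.952 × 0.3067 × 1.797 × 0.7023 = 1.14262
(2) 1.871 × 4.558 × 0.3776 × 0.3678 = 1.18438
Highest is cycle (2) at 1.1844 (>1, arbitrage).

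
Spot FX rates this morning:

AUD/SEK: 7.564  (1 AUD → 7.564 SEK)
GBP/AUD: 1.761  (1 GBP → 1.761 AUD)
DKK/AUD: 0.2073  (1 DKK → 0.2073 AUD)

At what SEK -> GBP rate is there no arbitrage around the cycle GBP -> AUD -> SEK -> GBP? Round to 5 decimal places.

Known legs of the cycle: 1.761 × 7.564 = 13.320204
For no arbitrage the full-cycle product must be 1, so the missing rate is 1 / 13.320204 ≈ 0.0750739.

0.07507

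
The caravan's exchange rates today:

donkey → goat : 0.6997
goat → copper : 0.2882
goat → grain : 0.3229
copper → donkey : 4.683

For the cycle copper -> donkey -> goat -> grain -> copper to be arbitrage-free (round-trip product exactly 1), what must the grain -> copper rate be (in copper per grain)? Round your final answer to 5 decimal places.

Known legs of the cycle: 4.683 × 0.6997 × 0.3229 = 1.05804484779
For no arbitrage the full-cycle product must be 1, so the missing rate is 1 / 1.05804484779 ≈ 0.9451395.

0.94514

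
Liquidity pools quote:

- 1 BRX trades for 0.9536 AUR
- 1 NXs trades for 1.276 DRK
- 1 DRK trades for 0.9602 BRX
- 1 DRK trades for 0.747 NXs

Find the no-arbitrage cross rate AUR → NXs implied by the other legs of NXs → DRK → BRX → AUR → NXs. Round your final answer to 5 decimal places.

Known legs of the cycle: 1.276 × 0.9602 × 0.9536 = 1.16836521472
For no arbitrage the full-cycle product must be 1, so the missing rate is 1 / 1.16836521472 ≈ 0.8558968.

0.85590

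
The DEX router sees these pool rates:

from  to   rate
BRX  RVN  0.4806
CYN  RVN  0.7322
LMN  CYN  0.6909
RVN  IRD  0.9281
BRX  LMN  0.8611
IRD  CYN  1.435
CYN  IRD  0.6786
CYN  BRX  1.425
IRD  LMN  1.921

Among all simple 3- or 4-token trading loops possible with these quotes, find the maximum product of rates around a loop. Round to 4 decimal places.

RVN→IRD→CYN→RVN: 0.9281 × 1.435 × 0.7322 = 0.97516
RVN→IRD→CYN→BRX→RVN: 0.9281 × 1.435 × 1.425 × 0.4806 = 0.91211
LMN→CYN→RVN→IRD→LMN: 0.6909 × 0.7322 × 0.9281 × 1.921 = 0.90192
LMN→CYN→IRD→LMN: 0.6909 × 0.6786 × 1.921 = 0.90065
LMN→CYN→BRX→LMN: 0.6909 × 1.425 × 0.8611 = 0.84778
Maximum is RVN→IRD→CYN→RVN at 0.9752; no arbitrage — every cycle loses value.

0.9752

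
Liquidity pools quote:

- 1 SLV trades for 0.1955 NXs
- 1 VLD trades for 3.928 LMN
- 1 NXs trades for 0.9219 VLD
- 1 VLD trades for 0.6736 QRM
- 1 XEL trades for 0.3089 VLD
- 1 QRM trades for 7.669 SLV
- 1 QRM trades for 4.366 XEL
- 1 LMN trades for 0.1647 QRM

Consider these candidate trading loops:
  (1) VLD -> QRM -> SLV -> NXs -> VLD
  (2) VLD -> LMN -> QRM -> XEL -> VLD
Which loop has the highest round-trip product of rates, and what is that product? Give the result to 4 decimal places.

0.9310

(1) 0.6736 × 7.669 × 0.1955 × 0.9219 = 0.93105
(2) 3.928 × 0.1647 × 4.366 × 0.3089 = 0.87250
Highest is cycle (1) at 0.9310 (≤1, no arbitrage).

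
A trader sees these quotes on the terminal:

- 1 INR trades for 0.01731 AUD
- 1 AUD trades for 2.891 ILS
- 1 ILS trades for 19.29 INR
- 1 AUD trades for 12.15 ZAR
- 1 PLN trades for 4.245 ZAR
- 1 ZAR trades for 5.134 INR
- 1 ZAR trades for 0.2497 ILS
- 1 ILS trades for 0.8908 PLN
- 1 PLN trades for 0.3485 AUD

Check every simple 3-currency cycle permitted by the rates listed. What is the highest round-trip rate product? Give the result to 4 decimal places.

1.0798

INR→AUD→ZAR→INR: 0.01731 × 12.15 × 5.134 = 1.07976
INR→AUD→ILS→INR: 0.01731 × 2.891 × 19.29 = 0.96533
ILS→PLN→ZAR→ILS: 0.8908 × 4.245 × 0.2497 = 0.94423
ILS→PLN→AUD→ILS: 0.8908 × 0.3485 × 2.891 = 0.89749
Maximum is INR→AUD→ZAR→INR at 1.0798; arbitrage exists.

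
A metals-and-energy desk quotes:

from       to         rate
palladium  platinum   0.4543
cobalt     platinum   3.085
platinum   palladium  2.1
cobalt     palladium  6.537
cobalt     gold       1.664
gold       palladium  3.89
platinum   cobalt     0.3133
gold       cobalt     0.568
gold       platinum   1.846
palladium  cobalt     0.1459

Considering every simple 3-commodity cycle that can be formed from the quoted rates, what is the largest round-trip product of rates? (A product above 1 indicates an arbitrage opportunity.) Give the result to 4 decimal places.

platinum→cobalt→gold→platinum: 0.3133 × 1.664 × 1.846 = 0.96238
platinum→palladium→cobalt→platinum: 2.1 × 0.1459 × 3.085 = 0.94521
cobalt→gold→palladium→cobalt: 1.664 × 3.89 × 0.1459 = 0.94440
platinum→cobalt→palladium→platinum: 0.3133 × 6.537 × 0.4543 = 0.93043
Maximum is platinum→cobalt→gold→platinum at 0.9624; no arbitrage — every cycle loses value.

0.9624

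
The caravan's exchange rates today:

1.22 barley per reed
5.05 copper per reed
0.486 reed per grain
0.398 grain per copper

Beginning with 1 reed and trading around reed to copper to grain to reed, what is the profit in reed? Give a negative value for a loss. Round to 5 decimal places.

1 reed × 5.05 = 5.05 copper
5.05 copper × 0.398 = 2.0099 grain
2.0099 grain × 0.486 = 0.9768114 reed
Net change: 0.9768114 − 1 = -0.0231886 reed

-0.02319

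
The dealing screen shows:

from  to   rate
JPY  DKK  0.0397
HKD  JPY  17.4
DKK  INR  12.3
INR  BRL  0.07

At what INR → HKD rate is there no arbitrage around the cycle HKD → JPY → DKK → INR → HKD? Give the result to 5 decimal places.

Known legs of the cycle: 17.4 × 0.0397 × 12.3 = 8.496594
For no arbitrage the full-cycle product must be 1, so the missing rate is 1 / 8.496594 ≈ 0.1176942.

0.11769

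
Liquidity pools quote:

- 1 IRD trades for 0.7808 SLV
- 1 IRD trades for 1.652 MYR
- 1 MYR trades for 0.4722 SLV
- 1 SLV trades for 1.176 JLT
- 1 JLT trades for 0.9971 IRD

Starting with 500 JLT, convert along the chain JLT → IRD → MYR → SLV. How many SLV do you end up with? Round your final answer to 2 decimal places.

388.91

500 JLT × 0.9971 = 498.55 IRD
498.55 IRD × 1.652 = 823.6046 MYR
823.6046 MYR × 0.4722 = 388.90609212 SLV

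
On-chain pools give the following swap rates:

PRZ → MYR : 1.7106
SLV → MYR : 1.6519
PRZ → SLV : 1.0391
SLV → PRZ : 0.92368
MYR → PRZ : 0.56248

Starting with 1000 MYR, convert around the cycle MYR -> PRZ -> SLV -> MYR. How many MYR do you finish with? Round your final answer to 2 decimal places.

965.49

1000 MYR × 0.56248 = 562.48 PRZ
562.48 PRZ × 1.0391 = 584.472968 SLV
584.472968 SLV × 1.6519 = 965.4908958392 MYR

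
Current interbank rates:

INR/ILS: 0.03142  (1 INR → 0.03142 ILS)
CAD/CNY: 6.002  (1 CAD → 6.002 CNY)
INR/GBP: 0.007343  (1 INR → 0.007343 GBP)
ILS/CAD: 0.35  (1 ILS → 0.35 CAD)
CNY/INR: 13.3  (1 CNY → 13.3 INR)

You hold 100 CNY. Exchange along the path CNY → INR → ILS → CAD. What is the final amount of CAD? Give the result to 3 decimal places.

100 CNY × 13.3 = 1330 INR
1330 INR × 0.03142 = 41.7886 ILS
41.7886 ILS × 0.35 = 14.62601 CAD

14.626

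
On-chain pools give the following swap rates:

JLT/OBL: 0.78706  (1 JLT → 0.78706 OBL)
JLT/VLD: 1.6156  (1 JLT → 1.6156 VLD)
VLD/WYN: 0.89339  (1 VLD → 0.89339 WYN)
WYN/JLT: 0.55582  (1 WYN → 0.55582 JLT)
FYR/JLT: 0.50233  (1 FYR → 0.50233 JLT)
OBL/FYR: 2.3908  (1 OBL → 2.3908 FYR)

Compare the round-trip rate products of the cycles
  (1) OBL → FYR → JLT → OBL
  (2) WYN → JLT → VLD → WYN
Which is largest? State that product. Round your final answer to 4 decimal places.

(1) 2.3908 × 0.50233 × 0.78706 = 0.94524
(2) 0.55582 × 1.6156 × 0.89339 = 0.80225
Highest is cycle (1) at 0.9452 (≤1, no arbitrage).

0.9452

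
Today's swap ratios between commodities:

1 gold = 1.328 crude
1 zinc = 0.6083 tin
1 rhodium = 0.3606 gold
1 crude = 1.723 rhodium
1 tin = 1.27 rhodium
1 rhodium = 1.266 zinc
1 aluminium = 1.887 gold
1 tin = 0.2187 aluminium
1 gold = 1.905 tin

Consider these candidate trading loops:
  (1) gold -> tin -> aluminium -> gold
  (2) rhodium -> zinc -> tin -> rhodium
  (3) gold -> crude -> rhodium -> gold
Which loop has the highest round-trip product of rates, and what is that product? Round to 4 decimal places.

(1) 1.905 × 0.2187 × 1.887 = 0.78617
(2) 1.266 × 0.6083 × 1.27 = 0.97804
(3) 1.328 × 1.723 × 0.3606 = 0.82510
Highest is cycle (2) at 0.9780 (≤1, no arbitrage).

0.9780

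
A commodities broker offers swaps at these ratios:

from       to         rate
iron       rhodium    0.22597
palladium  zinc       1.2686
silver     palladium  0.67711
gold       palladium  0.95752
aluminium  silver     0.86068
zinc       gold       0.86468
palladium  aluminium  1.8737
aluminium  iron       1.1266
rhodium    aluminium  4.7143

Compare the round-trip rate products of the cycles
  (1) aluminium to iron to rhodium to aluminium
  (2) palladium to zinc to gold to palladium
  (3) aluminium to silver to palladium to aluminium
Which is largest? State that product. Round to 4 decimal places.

1.2002

(1) 1.1266 × 0.22597 × 4.7143 = 1.20016
(2) 1.2686 × 0.86468 × 0.95752 = 1.05034
(3) 0.86068 × 0.67711 × 1.8737 = 1.09195
Highest is cycle (1) at 1.2002 (>1, arbitrage).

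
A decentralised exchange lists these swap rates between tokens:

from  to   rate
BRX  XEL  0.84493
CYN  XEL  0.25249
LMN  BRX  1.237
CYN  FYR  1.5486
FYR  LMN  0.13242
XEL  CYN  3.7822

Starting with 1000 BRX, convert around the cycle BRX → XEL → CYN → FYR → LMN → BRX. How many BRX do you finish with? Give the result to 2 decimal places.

1000 BRX × 0.84493 = 844.93 XEL
844.93 XEL × 3.7822 = 3195.694246 CYN
3195.694246 CYN × 1.5486 = 4948.8521093556 FYR
4948.8521093556 FYR × 0.13242 = 655.326996320868552 LMN
655.326996320868552 LMN × 1.237 = 810.639494448914398824 BRX

810.64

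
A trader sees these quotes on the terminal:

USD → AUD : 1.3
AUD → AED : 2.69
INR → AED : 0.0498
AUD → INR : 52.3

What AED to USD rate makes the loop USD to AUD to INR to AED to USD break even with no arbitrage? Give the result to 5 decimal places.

0.29534

Known legs of the cycle: 1.3 × 52.3 × 0.0498 = 3.385902
For no arbitrage the full-cycle product must be 1, so the missing rate is 1 / 3.385902 ≈ 0.2953423.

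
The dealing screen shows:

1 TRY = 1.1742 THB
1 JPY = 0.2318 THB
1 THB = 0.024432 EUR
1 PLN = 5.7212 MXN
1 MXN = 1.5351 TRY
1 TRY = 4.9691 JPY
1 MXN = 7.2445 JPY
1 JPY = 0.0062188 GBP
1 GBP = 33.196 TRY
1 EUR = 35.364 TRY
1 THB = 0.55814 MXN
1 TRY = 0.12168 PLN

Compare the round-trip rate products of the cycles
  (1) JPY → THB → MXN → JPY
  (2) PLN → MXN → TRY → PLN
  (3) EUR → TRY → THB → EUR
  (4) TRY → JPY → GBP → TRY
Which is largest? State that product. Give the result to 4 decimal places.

(1) 0.2318 × 0.55814 × 7.2445 = 0.93727
(2) 5.7212 × 1.5351 × 0.12168 = 1.06867
(3) 35.364 × 1.1742 × 0.024432 = 1.01452
(4) 4.9691 × 0.0062188 × 33.196 = 1.02582
Highest is cycle (2) at 1.0687 (>1, arbitrage).

1.0687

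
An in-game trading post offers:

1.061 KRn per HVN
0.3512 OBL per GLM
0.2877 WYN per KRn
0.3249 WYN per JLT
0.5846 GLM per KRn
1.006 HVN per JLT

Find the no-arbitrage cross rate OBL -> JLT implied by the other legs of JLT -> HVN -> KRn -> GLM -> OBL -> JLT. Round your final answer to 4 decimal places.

Known legs of the cycle: 1.006 × 1.061 × 0.5846 × 0.3512 = 0.21914253585632
For no arbitrage the full-cycle product must be 1, so the missing rate is 1 / 0.21914253585632 ≈ 4.563240.

4.5632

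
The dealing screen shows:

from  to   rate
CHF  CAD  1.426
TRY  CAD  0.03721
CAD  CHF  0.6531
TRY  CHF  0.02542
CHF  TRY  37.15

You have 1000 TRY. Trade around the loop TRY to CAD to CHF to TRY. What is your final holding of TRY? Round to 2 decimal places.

902.81

1000 TRY × 0.03721 = 37.21 CAD
37.21 CAD × 0.6531 = 24.301851 CHF
24.301851 CHF × 37.15 = 902.81376465 TRY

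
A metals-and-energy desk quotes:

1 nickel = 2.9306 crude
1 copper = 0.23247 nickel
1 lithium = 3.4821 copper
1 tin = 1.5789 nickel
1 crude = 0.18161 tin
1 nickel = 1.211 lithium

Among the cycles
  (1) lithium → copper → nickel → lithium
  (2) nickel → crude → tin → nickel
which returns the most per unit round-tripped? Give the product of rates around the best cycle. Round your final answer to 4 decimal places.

0.9803

(1) 3.4821 × 0.23247 × 1.211 = 0.98028
(2) 2.9306 × 0.18161 × 1.5789 = 0.84033
Highest is cycle (1) at 0.9803 (≤1, no arbitrage).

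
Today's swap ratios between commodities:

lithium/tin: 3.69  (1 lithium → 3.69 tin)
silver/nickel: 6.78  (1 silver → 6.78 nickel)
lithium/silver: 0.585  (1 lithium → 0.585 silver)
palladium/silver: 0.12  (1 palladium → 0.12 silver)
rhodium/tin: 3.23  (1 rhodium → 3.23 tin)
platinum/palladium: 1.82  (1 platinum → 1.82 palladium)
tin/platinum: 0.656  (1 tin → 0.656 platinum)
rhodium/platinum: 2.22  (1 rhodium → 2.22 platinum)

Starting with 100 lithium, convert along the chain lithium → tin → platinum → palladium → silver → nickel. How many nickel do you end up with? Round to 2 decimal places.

358.44

100 lithium × 3.69 = 369 tin
369 tin × 0.656 = 242.064 platinum
242.064 platinum × 1.82 = 440.55648 palladium
440.55648 palladium × 0.12 = 52.8667776 silver
52.8667776 silver × 6.78 = 358.436752128 nickel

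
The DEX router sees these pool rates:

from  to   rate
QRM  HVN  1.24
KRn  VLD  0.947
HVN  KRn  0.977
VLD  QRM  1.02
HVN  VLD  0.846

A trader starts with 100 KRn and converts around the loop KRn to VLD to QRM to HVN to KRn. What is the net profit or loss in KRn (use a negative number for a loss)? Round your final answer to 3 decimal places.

100 KRn × 0.947 = 94.7 VLD
94.7 VLD × 1.02 = 96.594 QRM
96.594 QRM × 1.24 = 119.77656 HVN
119.77656 HVN × 0.977 = 117.02169912 KRn
Net change: 117.02169912 − 100 = 17.02169912 KRn

17.022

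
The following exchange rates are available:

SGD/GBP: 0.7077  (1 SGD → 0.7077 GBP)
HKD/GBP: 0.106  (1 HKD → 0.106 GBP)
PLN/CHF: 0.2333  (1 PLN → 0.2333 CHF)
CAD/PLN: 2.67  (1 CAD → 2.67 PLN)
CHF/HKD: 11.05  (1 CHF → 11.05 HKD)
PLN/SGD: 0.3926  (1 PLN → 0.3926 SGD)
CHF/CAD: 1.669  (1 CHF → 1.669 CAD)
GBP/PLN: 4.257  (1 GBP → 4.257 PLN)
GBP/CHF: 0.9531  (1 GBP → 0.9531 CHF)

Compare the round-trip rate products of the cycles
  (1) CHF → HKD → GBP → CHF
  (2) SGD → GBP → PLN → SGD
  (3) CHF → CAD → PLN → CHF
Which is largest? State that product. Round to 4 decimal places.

1.1828

(1) 11.05 × 0.106 × 0.9531 = 1.11637
(2) 0.7077 × 4.257 × 0.3926 = 1.18278
(3) 1.669 × 2.67 × 0.2333 = 1.03964
Highest is cycle (2) at 1.1828 (>1, arbitrage).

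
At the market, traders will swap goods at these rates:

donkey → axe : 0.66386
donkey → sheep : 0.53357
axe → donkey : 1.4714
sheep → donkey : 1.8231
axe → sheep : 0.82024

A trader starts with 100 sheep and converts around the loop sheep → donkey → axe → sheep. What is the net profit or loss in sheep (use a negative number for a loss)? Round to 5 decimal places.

100 sheep × 1.8231 = 182.31 donkey
182.31 donkey × 0.66386 = 121.0283166 axe
121.0283166 axe × 0.82024 = 99.272266407984 sheep
Net change: 99.272266407984 − 100 = -0.727733592016 sheep

-0.72773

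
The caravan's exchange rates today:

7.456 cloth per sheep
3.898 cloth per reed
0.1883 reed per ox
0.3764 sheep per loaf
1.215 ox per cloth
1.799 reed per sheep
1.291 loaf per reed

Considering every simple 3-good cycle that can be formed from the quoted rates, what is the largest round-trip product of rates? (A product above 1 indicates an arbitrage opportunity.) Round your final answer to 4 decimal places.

ox→reed→cloth→ox: 0.1883 × 3.898 × 1.215 = 0.89180
reed→loaf→sheep→reed: 1.291 × 0.3764 × 1.799 = 0.87419
Maximum is ox→reed→cloth→ox at 0.8918; no arbitrage — every cycle loses value.

0.8918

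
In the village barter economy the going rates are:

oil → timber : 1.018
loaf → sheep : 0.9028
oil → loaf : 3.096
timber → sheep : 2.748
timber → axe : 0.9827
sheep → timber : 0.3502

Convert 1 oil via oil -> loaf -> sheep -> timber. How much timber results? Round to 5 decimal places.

0.97883

1 oil × 3.096 = 3.096 loaf
3.096 loaf × 0.9028 = 2.7950688 sheep
2.7950688 sheep × 0.3502 = 0.97883309376 timber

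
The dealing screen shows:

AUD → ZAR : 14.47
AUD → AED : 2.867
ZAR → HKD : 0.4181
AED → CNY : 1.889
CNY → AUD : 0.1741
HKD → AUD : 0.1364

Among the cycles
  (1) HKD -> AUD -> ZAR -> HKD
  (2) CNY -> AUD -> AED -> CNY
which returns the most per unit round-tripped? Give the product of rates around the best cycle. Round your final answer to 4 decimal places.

0.9429

(1) 0.1364 × 14.47 × 0.4181 = 0.82521
(2) 0.1741 × 2.867 × 1.889 = 0.94288
Highest is cycle (2) at 0.9429 (≤1, no arbitrage).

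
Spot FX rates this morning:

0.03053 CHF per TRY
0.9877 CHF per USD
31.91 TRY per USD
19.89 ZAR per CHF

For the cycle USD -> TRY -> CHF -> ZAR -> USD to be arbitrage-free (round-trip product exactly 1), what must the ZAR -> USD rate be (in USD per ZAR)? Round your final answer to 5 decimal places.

Known legs of the cycle: 31.91 × 0.03053 × 19.89 = 19.377082647
For no arbitrage the full-cycle product must be 1, so the missing rate is 1 / 19.377082647 ≈ 0.0516074.

0.05161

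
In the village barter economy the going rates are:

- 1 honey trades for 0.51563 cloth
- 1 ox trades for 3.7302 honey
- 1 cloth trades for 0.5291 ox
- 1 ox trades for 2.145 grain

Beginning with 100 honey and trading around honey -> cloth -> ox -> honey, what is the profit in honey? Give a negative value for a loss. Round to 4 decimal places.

100 honey × 0.51563 = 51.563 cloth
51.563 cloth × 0.5291 = 27.2819833 ox
27.2819833 ox × 3.7302 = 101.76725410566 honey
Net change: 101.76725410566 − 100 = 1.76725410566 honey

1.7673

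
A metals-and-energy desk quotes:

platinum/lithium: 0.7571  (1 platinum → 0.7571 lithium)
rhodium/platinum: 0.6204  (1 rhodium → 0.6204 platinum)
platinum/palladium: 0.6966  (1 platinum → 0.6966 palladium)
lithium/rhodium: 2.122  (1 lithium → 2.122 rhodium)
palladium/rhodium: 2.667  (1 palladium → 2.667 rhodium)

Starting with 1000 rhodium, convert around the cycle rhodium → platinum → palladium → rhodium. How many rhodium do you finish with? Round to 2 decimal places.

1152.60

1000 rhodium × 0.6204 = 620.4 platinum
620.4 platinum × 0.6966 = 432.17064 palladium
432.17064 palladium × 2.667 = 1152.59909688 rhodium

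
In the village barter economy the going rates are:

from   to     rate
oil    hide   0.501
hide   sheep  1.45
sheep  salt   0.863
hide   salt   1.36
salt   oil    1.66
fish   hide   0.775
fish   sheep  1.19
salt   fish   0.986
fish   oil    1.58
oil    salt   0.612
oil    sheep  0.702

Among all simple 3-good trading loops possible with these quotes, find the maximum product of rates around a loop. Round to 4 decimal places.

oil→hide→salt→oil: 0.501 × 1.36 × 1.66 = 1.13106
hide→salt→fish→hide: 1.36 × 0.986 × 0.775 = 1.03924
sheep→salt→fish→sheep: 0.863 × 0.986 × 1.19 = 1.01259
sheep→salt→oil→sheep: 0.863 × 1.66 × 0.702 = 1.00567
oil→salt→fish→oil: 0.612 × 0.986 × 1.58 = 0.95342
Maximum is oil→hide→salt→oil at 1.1311; arbitrage exists.

1.1311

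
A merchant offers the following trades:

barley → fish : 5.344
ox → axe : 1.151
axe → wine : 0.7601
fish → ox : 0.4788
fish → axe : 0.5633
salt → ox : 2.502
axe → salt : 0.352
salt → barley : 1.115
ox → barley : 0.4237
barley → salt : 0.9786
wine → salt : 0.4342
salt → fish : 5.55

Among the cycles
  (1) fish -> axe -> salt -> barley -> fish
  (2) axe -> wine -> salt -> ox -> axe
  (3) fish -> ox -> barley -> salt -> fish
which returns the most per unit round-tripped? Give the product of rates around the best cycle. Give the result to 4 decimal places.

1.1815

(1) 0.5633 × 0.352 × 1.115 × 5.344 = 1.18147
(2) 0.7601 × 0.4342 × 2.502 × 1.151 = 0.95044
(3) 0.4788 × 0.4237 × 0.9786 × 5.55 = 1.10182
Highest is cycle (1) at 1.1815 (>1, arbitrage).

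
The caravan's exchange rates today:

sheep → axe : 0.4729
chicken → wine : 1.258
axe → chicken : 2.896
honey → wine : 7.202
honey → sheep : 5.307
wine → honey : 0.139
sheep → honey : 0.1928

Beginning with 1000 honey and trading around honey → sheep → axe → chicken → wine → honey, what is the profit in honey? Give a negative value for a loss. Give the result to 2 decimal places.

1000 honey × 5.307 = 5307 sheep
5307 sheep × 0.4729 = 2509.6803 axe
2509.6803 axe × 2.896 = 7268.0341488 chicken
7268.0341488 chicken × 1.258 = 9143.1869591904 wine
9143.1869591904 wine × 0.139 = 1270.9029873274656 honey
Net change: 1270.9029873274656 − 1000 = 270.9029873274656 honey

270.90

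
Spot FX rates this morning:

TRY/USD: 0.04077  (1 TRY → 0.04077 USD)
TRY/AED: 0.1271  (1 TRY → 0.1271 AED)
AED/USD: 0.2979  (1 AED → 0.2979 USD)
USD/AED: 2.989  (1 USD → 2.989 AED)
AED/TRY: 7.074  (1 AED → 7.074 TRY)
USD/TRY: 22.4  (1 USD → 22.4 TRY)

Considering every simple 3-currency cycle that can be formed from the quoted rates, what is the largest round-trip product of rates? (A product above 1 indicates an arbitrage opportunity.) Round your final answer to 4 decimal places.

0.8620

TRY→USD→AED→TRY: 0.04077 × 2.989 × 7.074 = 0.86205
TRY→AED→USD→TRY: 0.1271 × 0.2979 × 22.4 = 0.84813
Maximum is TRY→USD→AED→TRY at 0.8620; no arbitrage — every cycle loses value.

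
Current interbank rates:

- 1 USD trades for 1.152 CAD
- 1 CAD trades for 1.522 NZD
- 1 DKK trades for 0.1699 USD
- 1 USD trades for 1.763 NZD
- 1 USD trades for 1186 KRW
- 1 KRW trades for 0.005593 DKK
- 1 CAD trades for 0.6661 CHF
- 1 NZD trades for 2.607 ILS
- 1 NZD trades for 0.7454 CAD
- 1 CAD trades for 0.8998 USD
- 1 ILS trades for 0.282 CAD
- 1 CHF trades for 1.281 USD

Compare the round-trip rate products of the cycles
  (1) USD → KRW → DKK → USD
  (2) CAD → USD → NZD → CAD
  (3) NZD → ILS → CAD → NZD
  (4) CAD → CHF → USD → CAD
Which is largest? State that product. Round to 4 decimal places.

1.1825

(1) 1186 × 0.005593 × 0.1699 = 1.12700
(2) 0.8998 × 1.763 × 0.7454 = 1.18246
(3) 2.607 × 0.282 × 1.522 = 1.11893
(4) 0.6661 × 1.281 × 1.152 = 0.98297
Highest is cycle (2) at 1.1825 (>1, arbitrage).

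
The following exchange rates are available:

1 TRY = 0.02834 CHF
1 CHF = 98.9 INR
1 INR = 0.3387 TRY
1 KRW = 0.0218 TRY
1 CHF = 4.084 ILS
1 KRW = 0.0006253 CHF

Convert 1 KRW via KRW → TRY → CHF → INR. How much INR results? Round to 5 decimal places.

0.06110

1 KRW × 0.0218 = 0.0218 TRY
0.0218 TRY × 0.02834 = 0.000617812 CHF
0.000617812 CHF × 98.9 = 0.0611016068 INR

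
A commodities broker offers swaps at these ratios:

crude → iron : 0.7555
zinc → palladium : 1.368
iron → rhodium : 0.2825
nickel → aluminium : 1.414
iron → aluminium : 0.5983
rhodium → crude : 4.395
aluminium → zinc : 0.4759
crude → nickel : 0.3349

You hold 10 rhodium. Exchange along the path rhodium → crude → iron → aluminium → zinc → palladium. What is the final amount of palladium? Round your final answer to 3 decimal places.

12.933

10 rhodium × 4.395 = 43.95 crude
43.95 crude × 0.7555 = 33.204225 iron
33.204225 iron × 0.5983 = 19.8660878175 aluminium
19.8660878175 aluminium × 0.4759 = 9.45427119234825 zinc
9.45427119234825 zinc × 1.368 = 12.933442991132406 palladium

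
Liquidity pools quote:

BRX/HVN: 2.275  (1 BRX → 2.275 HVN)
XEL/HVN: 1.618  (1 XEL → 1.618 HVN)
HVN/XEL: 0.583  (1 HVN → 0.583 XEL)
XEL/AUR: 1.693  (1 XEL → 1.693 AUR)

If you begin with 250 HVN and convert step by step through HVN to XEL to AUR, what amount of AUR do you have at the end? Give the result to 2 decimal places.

250 HVN × 0.583 = 145.75 XEL
145.75 XEL × 1.693 = 246.75475 AUR

246.75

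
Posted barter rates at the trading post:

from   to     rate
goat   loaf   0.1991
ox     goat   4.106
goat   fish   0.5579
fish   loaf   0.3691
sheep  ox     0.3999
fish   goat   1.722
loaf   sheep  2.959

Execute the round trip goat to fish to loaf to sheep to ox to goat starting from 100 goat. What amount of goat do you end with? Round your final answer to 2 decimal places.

100 goat × 0.5579 = 55.79 fish
55.79 fish × 0.3691 = 20.592089 loaf
20.592089 loaf × 2.959 = 60.931991351 sheep
60.931991351 sheep × 0.3999 = 24.3667033412649 ox
24.3667033412649 ox × 4.106 = 100.0496839192336794 goat

100.05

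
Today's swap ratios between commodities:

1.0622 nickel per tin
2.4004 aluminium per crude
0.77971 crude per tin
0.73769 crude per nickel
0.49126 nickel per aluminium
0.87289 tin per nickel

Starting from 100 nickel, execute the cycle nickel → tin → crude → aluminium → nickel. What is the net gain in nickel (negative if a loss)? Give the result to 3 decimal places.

100 nickel × 0.87289 = 87.289 tin
87.289 tin × 0.77971 = 68.06010619 crude
68.06010619 crude × 2.4004 = 163.371478898476 aluminium
163.371478898476 aluminium × 0.49126 = 80.25787272366531976 nickel
Net change: 80.25787272366531976 − 100 = -19.74212727633468024 nickel

-19.742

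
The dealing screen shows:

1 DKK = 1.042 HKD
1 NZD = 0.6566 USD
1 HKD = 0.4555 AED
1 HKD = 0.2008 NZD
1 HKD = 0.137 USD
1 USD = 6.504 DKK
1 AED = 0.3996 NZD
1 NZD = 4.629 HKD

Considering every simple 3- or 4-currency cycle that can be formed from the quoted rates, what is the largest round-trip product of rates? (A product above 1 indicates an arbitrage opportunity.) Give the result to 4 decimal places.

0.9285

HKD→USD→DKK→HKD: 0.137 × 6.504 × 1.042 = 0.92847
NZD→USD→DKK→HKD→NZD: 0.6566 × 6.504 × 1.042 × 0.2008 = 0.89354
NZD→HKD→AED→NZD: 4.629 × 0.4555 × 0.3996 = 0.84256
Maximum is HKD→USD→DKK→HKD at 0.9285; no arbitrage — every cycle loses value.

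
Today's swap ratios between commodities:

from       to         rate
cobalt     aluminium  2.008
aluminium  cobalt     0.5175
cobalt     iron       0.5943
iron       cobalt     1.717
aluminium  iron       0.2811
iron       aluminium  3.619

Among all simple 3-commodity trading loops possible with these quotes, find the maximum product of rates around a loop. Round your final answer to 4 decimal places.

cobalt→iron→aluminium→cobalt: 0.5943 × 3.619 × 0.5175 = 1.11302
cobalt→aluminium→iron→cobalt: 2.008 × 0.2811 × 1.717 = 0.96916
Maximum is cobalt→iron→aluminium→cobalt at 1.1130; arbitrage exists.

1.1130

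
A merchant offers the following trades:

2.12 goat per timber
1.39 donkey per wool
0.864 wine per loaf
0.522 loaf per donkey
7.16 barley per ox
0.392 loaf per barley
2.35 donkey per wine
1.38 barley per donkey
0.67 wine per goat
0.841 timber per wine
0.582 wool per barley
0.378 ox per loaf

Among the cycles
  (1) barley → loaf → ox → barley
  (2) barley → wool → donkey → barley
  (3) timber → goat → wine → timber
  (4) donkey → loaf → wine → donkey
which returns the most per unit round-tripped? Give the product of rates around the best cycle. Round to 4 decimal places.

1.1946

(1) 0.392 × 0.378 × 7.16 = 1.06094
(2) 0.582 × 1.39 × 1.38 = 1.11639
(3) 2.12 × 0.67 × 0.841 = 1.19456
(4) 0.522 × 0.864 × 2.35 = 1.05987
Highest is cycle (3) at 1.1946 (>1, arbitrage).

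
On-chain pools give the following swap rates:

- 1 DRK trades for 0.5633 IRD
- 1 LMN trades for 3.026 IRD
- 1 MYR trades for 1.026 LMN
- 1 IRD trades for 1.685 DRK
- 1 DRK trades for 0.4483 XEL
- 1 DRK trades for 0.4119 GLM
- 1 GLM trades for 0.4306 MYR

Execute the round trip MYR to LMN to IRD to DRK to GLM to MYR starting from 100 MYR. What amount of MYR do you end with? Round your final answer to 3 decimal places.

92.786

100 MYR × 1.026 = 102.6 LMN
102.6 LMN × 3.026 = 310.4676 IRD
310.4676 IRD × 1.685 = 523.137906 DRK
523.137906 DRK × 0.4119 = 215.4805034814 GLM
215.4805034814 GLM × 0.4306 = 92.78590479909084 MYR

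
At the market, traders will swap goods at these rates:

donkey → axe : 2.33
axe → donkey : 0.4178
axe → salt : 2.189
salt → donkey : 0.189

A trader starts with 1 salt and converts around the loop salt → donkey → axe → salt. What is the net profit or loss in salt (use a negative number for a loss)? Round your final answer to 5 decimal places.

1 salt × 0.189 = 0.189 donkey
0.189 donkey × 2.33 = 0.44037 axe
0.44037 axe × 2.189 = 0.96396993 salt
Net change: 0.96396993 − 1 = -0.03603007 salt

-0.03603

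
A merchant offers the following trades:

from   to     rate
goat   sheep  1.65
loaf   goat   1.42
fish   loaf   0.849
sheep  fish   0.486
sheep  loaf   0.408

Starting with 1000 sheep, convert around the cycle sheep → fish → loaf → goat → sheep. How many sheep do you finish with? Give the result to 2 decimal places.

966.75

1000 sheep × 0.486 = 486 fish
486 fish × 0.849 = 412.614 loaf
412.614 loaf × 1.42 = 585.91188 goat
585.91188 goat × 1.65 = 966.754602 sheep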